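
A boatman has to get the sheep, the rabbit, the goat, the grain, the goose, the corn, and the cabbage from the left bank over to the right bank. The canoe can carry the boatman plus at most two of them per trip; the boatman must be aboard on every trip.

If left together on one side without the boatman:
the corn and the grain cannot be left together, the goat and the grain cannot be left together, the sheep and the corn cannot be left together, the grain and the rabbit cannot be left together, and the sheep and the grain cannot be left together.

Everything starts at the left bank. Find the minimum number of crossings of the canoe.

Counting alone: the boatman can take at most 2 across per trip to the right bank, so moving all 7 needs at least 4 loaded trips out, with a return between consecutive ones — at least 7 crossings.
The safety rule pushes this higher. Following every safe sequence of crossings, the most of the 7 that can be at the right bank as the canoe arrives there on crossings 7, 9 is 5, 6 respectively — never all 7.
So no plan with fewer than 11 crossings exists, and this one achieves 11:
1. Boatman goes to the right bank with the grain and the sheep.  [the left bank: the cabbage, the corn, the goat, the goose, the rabbit | the right bank: the grain, the sheep]
2. Boatman goes back to the left bank with the sheep.  [the left bank: the cabbage, the corn, the goat, the goose, the rabbit, the sheep | the right bank: the grain]
3. Boatman goes to the right bank with the rabbit and the sheep.  [the left bank: the cabbage, the corn, the goat, the goose | the right bank: the grain, the rabbit, the sheep]
4. Boatman goes back to the left bank with the grain.  [the left bank: the cabbage, the corn, the goat, the goose, the grain | the right bank: the rabbit, the sheep]
5. Boatman goes to the right bank with the goat and the grain.  [the left bank: the cabbage, the corn, the goose | the right bank: the goat, the grain, the rabbit, the sheep]
6. Boatman goes back to the left bank with the grain.  [the left bank: the cabbage, the corn, the goose, the grain | the right bank: the goat, the rabbit, the sheep]
7. Boatman goes to the right bank with the goose and the grain.  [the left bank: the cabbage, the corn | the right bank: the goat, the goose, the grain, the rabbit, the sheep]
8. Boatman goes back to the left bank with the grain.  [the left bank: the cabbage, the corn, the grain | the right bank: the goat, the goose, the rabbit, the sheep]
9. Boatman goes to the right bank with the cabbage and the grain.  [the left bank: the corn | the right bank: the cabbage, the goat, the goose, the grain, the rabbit, the sheep]
10. Boatman goes back to the left bank with the grain.  [the left bank: the corn, the grain | the right bank: the cabbage, the goat, the goose, the rabbit, the sheep]
11. Boatman goes to the right bank with the corn and the grain.  [the left bank: — | the right bank: the cabbage, the corn, the goat, the goose, the grain, the rabbit, the sheep]

11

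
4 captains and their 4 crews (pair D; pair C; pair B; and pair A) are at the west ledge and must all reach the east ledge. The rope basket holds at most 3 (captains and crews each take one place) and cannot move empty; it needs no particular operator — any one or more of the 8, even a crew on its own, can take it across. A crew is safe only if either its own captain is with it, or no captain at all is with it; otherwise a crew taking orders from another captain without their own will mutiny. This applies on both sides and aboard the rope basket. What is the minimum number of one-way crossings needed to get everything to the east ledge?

9

Counting alone: each trip to the east ledge takes at most 3 across and each return brings at least 1 back, so after t trips out (and t−1 returns) at most 3t − (t−1) of the 8 are across; that first reaches 8 at t = 4, so at least 7 crossings are needed.
The safety rule pushes this higher. Following every safe sequence of crossings, the most of the 8 that can be at the east ledge as the rope basket arrives there on crossing 7 is 7 — never all 8.
So no plan with fewer than 9 crossings exists, and this one achieves 9:
1. captain D and crew D cross → the east ledge.
2. captain D crosses ← the west ledge.
3. captain C, captain D, and crew C cross → the east ledge.
4. captain D and crew D cross ← the west ledge.
5. captain A, captain B, and captain D cross → the east ledge.
6. crew C crosses ← the west ledge.
7. crew C and crew D cross → the east ledge.
8. crew D crosses ← the west ledge.
9. crew A, crew B, and crew D cross → the east ledge.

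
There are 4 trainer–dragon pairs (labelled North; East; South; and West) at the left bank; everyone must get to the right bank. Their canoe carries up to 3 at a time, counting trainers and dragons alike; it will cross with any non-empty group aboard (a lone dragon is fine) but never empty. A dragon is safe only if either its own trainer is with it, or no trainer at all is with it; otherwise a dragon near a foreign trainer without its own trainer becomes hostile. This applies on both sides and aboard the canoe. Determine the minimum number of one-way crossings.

9

Counting alone: each trip to the right bank takes at most 3 across and each return brings at least 1 back, so after t trips out (and t−1 returns) at most 3t − (t−1) of the 8 are across; that first reaches 8 at t = 4, so at least 7 crossings are needed.
The safety rule pushes this higher. Following every safe sequence of crossings, the most of the 8 that can be at the right bank as the canoe arrives there on crossing 7 is 7 — never all 8.
So no plan with fewer than 9 crossings exists, and this one achieves 9:
1. dragon North and trainer North cross → the right bank.
2. trainer North crosses ← the left bank.
3. dragon East, trainer East, and trainer North cross → the right bank.
4. dragon North and trainer North cross ← the left bank.
5. trainer North, trainer South, and trainer West cross → the right bank.
6. dragon East crosses ← the left bank.
7. dragon East and dragon North cross → the right bank.
8. dragon North crosses ← the left bank.
9. dragon North, dragon South, and dragon West cross → the right bank.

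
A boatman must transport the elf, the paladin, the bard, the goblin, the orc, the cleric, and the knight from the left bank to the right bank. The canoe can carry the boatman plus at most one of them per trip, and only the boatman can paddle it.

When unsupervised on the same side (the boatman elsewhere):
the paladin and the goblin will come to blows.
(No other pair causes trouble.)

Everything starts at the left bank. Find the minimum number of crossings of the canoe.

13

Counting alone: the boatman can take at most 1 across per trip to the right bank, so moving all 7 needs at least 7 loaded trips out, with a return between consecutive ones — at least 13 crossings.
The plan below uses exactly 13 crossings, so it is optimal:
1. Boatman goes to the right bank with the paladin.
2. Boatman goes back to the left bank alone.
3. Boatman goes to the right bank with the elf.
4. Boatman goes back to the left bank alone.
5. Boatman goes to the right bank with the bard.
6. Boatman goes back to the left bank alone.
7. Boatman goes to the right bank with the orc.
8. Boatman goes back to the left bank alone.
9. Boatman goes to the right bank with the cleric.
10. Boatman goes back to the left bank alone.
11. Boatman goes to the right bank with the knight.
12. Boatman goes back to the left bank alone.
13. Boatman goes to the right bank with the goblin.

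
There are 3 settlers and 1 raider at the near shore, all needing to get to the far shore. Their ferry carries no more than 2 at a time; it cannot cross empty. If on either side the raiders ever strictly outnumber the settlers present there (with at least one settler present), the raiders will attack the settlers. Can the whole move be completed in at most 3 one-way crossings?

No

Counting alone: each trip to the far shore takes at most 2 across and each return brings at least 1 back, so after t trips out (and t−1 returns) at most 2t − (t−1) of the 4 are across; that first reaches 4 at t = 3, so at least 5 crossings are needed.
Since 3 < 5, 3 crossings cannot be enough. (The shortest complete plan in fact takes 5:)
1. 1 settler and 1 raider → the far shore.  (the near shore: 2S 0R; the far shore: 1S 1R)
2. 1 raider ← the near shore.  (the near shore: 2S 1R; the far shore: 1S 0R)
3. 1 settler and 1 raider → the far shore.  (the near shore: 1S 0R; the far shore: 2S 1R)
4. 1 raider ← the near shore.  (the near shore: 1S 1R; the far shore: 2S 0R)
5. 1 settler and 1 raider → the far shore.  (the near shore: 0S 0R; the far shore: 3S 1R)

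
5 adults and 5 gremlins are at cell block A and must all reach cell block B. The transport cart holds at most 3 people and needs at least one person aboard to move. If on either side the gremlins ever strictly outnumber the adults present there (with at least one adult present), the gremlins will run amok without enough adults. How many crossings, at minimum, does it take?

11

Counting alone: each trip to cell block B takes at most 3 across and each return brings at least 1 back, so after t trips out (and t−1 returns) at most 3t − (t−1) of the 10 are across; that first reaches 10 at t = 5, so at least 9 crossings are needed.
The safety rule pushes this higher. Following every safe sequence of crossings, the most of the 10 that can be at cell block B as the transport cart arrives there on crossing 9 is 9 — never all 10.
So no plan with fewer than 11 crossings exists, and this one achieves 11:
1. 2 gremlins → cell block B.  (cell block A: 5A 3G; cell block B: 0A 2G)
2. 1 gremlin ← cell block A.  (cell block A: 5A 4G; cell block B: 0A 1G)
3. 3 gremlins → cell block B.  (cell block A: 5A 1G; cell block B: 0A 4G)
4. 1 gremlin ← cell block A.  (cell block A: 5A 2G; cell block B: 0A 3G)
5. 3 adults → cell block B.  (cell block A: 2A 2G; cell block B: 3A 3G)
6. 1 adult and 1 gremlin ← cell block A.  (cell block A: 3A 3G; cell block B: 2A 2G)
7. 3 adults → cell block B.  (cell block A: 0A 3G; cell block B: 5A 2G)
8. 1 gremlin ← cell block A.  (cell block A: 0A 4G; cell block B: 5A 1G)
9. 2 gremlins → cell block B.  (cell block A: 0A 2G; cell block B: 5A 3G)
10. 1 gremlin ← cell block A.  (cell block A: 0A 3G; cell block B: 5A 2G)
11. 3 gremlins → cell block B.  (cell block A: 0A 0G; cell block B: 5A 5G)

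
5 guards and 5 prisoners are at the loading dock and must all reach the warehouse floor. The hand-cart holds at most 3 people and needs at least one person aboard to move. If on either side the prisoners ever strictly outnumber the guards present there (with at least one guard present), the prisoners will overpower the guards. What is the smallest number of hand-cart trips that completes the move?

Counting alone: each trip to the warehouse floor takes at most 3 across and each return brings at least 1 back, so after t trips out (and t−1 returns) at most 3t − (t−1) of the 10 are across; that first reaches 10 at t = 5, so at least 9 crossings are needed.
The safety rule pushes this higher. Following every safe sequence of crossings, the most of the 10 that can be at the warehouse floor as the hand-cart arrives there on crossing 9 is 9 — never all 10.
So no plan with fewer than 11 crossings exists, and this one achieves 11:
1. 2 prisoners → the warehouse floor.  (the loading dock: 5G 3P; the warehouse floor: 0G 2P)
2. 1 prisoner ← the loading dock.  (the loading dock: 5G 4P; the warehouse floor: 0G 1P)
3. 3 prisoners → the warehouse floor.  (the loading dock: 5G 1P; the warehouse floor: 0G 4P)
4. 1 prisoner ← the loading dock.  (the loading dock: 5G 2P; the warehouse floor: 0G 3P)
5. 3 guards → the warehouse floor.  (the loading dock: 2G 2P; the warehouse floor: 3G 3P)
6. 1 guard and 1 prisoner ← the loading dock.  (the loading dock: 3G 3P; the warehouse floor: 2G 2P)
7. 3 guards → the warehouse floor.  (the loading dock: 0G 3P; the warehouse floor: 5G 2P)
8. 1 prisoner ← the loading dock.  (the loading dock: 0G 4P; the warehouse floor: 5G 1P)
9. 2 prisoners → the warehouse floor.  (the loading dock: 0G 2P; the warehouse floor: 5G 3P)
10. 1 prisoner ← the loading dock.  (the loading dock: 0G 3P; the warehouse floor: 5G 2P)
11. 3 prisoners → the warehouse floor.  (the loading dock: 0G 0P; the warehouse floor: 5G 5P)

11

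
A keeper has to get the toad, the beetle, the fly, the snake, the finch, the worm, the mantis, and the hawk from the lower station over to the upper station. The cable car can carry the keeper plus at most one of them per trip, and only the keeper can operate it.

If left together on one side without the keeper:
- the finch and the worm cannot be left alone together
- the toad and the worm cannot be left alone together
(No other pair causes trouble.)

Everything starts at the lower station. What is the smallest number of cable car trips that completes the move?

Counting alone: the keeper can take at most 1 across per trip to the upper station, so moving all 8 needs at least 8 loaded trips out, with a return between consecutive ones — at least 15 crossings.
The safety rule pushes this higher. Following every safe sequence of crossings, the most of the 8 that can be at the upper station as the cable car arrives there on crossing 15 is 7 — never all 8.
So no plan with fewer than 17 crossings exists, and this one achieves 17:
1. Keeper goes to the upper station with the worm.
2. Keeper goes back to the lower station alone.
3. Keeper goes to the upper station with the toad.
4. Keeper goes back to the lower station with the worm.
5. Keeper goes to the upper station with the finch.
6. Keeper goes back to the lower station alone.
7. Keeper goes to the upper station with the beetle.
8. Keeper goes back to the lower station alone.
9. Keeper goes to the upper station with the fly.
10. Keeper goes back to the lower station alone.
11. Keeper goes to the upper station with the snake.
12. Keeper goes back to the lower station alone.
13. Keeper goes to the upper station with the mantis.
14. Keeper goes back to the lower station alone.
15. Keeper goes to the upper station with the hawk.
16. Keeper goes back to the lower station alone.
17. Keeper goes to the upper station with the worm.

17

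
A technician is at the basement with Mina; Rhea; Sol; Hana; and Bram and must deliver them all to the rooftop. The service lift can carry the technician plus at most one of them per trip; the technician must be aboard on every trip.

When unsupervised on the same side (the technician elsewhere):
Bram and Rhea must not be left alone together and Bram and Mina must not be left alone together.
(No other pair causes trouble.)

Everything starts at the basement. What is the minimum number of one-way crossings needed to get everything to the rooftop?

11

Counting alone: the technician can take at most 1 across per trip to the rooftop, so moving all 5 needs at least 5 loaded trips out, with a return between consecutive ones — at least 9 crossings.
The safety rule pushes this higher. Following every safe sequence of crossings, the most of the 5 that can be at the rooftop as the service lift arrives there on crossing 9 is 4 — never all 5.
So no plan with fewer than 11 crossings exists, and this one achieves 11:
1. Technician goes to the rooftop with Bram.  [the basement: Hana, Mina, Rhea, Sol | the rooftop: Bram]
2. Technician goes back to the basement alone.  [the basement: Hana, Mina, Rhea, Sol | the rooftop: Bram]
3. Technician goes to the rooftop with Mina.  [the basement: Hana, Rhea, Sol | the rooftop: Bram, Mina]
4. Technician goes back to the basement with Bram.  [the basement: Bram, Hana, Rhea, Sol | the rooftop: Mina]
5. Technician goes to the rooftop with Rhea.  [the basement: Bram, Hana, Sol | the rooftop: Mina, Rhea]
6. Technician goes back to the basement alone.  [the basement: Bram, Hana, Sol | the rooftop: Mina, Rhea]
7. Technician goes to the rooftop with Sol.  [the basement: Bram, Hana | the rooftop: Mina, Rhea, Sol]
8. Technician goes back to the basement alone.  [the basement: Bram, Hana | the rooftop: Mina, Rhea, Sol]
9. Technician goes to the rooftop with Hana.  [the basement: Bram | the rooftop: Hana, Mina, Rhea, Sol]
10. Technician goes back to the basement alone.  [the basement: Bram | the rooftop: Hana, Mina, Rhea, Sol]
11. Technician goes to the rooftop with Bram.  [the basement: — | the rooftop: Bram, Hana, Mina, Rhea, Sol]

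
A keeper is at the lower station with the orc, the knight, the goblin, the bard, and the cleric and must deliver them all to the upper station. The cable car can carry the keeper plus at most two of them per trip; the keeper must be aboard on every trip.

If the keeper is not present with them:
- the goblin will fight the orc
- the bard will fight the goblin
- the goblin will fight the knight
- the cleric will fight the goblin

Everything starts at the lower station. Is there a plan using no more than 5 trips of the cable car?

No

Counting alone: the keeper can take at most 2 across per trip to the upper station, so moving all 5 needs at least 3 loaded trips out, with a return between consecutive ones — at least 5 crossings.
The safety rule pushes this higher. Following every safe sequence of crossings, the most of the 5 that can be at the upper station as the cable car arrives there on crossing 5 is 4 — never all 5.
So the move cannot be finished within 5 crossings. (The shortest complete plan takes 7:)
1. Keeper goes to the upper station with the goblin.
2. Keeper goes back to the lower station alone.
3. Keeper goes to the upper station with the knight and the orc.
4. Keeper goes back to the lower station with the goblin.
5. Keeper goes to the upper station with the bard and the goblin.
6. Keeper goes back to the lower station with the goblin.
7. Keeper goes to the upper station with the cleric and the goblin.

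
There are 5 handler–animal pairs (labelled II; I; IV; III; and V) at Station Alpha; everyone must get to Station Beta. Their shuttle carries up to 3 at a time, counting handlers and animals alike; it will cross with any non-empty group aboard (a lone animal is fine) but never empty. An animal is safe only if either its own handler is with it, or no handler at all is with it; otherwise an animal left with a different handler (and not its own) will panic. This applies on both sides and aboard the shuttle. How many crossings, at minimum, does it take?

Counting alone: each trip to Station Beta takes at most 3 across and each return brings at least 1 back, so after t trips out (and t−1 returns) at most 3t − (t−1) of the 10 are across; that first reaches 10 at t = 5, so at least 9 crossings are needed.
The safety rule pushes this higher. Following every safe sequence of crossings, the most of the 10 that can be at Station Beta as the shuttle arrives there on crossing 9 is 9 — never all 10.
So no plan with fewer than 11 crossings exists, and this one achieves 11:
1. animal II and handler II cross → Station Beta.
2. handler II crosses ← Station Alpha.
3. animal I, animal III, and animal IV cross → Station Beta.
4. animal II crosses ← Station Alpha.
5. handler I, handler III, and handler IV cross → Station Beta.
6. animal I and handler I cross ← Station Alpha.
7. handler I, handler II, and handler V cross → Station Beta.
8. animal IV crosses ← Station Alpha.
9. animal I and animal II cross → Station Beta.
10. animal II crosses ← Station Alpha.
11. animal II, animal IV, and animal V cross → Station Beta.

11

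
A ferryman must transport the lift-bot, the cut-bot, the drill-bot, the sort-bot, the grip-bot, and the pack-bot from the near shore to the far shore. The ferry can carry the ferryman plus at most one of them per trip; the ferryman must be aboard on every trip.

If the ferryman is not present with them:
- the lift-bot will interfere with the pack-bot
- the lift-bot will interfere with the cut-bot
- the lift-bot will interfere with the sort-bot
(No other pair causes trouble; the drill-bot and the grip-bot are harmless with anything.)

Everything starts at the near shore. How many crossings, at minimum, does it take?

impossible

Following every safe sequence of crossings from the start, the most of the 6 that can be at the far shore as the ferry arrives there on crossings 1, 3, 5, 7 is 1, 2, 3, 4 respectively; the best ever achieved is 4 of 6.
From crossing 9 on, no configuration arises that was not already reachable earlier: only 36 distinct safe configurations (who is on which side, and where the ferry is) can ever be reached, none of them has everyone across, and every continuation just revisits them. So no valid plan exists.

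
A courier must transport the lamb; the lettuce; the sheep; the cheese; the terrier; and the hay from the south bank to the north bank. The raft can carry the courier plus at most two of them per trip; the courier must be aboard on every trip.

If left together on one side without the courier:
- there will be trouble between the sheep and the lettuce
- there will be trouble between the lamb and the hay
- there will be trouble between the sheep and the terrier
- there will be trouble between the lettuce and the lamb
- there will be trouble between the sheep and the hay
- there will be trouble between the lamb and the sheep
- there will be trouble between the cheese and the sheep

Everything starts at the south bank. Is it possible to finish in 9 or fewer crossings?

Yes — this plan uses 9 crossings (≤ 9):
1. Courier goes to the north bank with the lamb and the sheep.
2. Courier goes back to the south bank with the lamb.
3. Courier goes to the north bank with the cheese and the lamb.
4. Courier goes back to the south bank with the sheep.
5. Courier goes to the north bank with the sheep and the terrier.
6. Courier goes back to the south bank with the sheep.
7. Courier goes to the north bank with the hay and the lettuce.
8. Courier goes back to the south bank with the lamb.
9. Courier goes to the north bank with the lamb and the sheep.

Yes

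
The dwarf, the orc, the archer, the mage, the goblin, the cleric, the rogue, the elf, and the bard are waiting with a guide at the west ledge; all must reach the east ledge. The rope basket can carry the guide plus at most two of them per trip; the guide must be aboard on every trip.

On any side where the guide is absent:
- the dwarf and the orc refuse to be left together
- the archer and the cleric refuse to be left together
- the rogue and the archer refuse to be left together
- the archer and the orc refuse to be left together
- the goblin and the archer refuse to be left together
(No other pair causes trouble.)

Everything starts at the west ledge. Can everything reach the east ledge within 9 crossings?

Counting alone: the guide can take at most 2 across per trip to the east ledge, so moving all 9 needs at least 5 loaded trips out, with a return between consecutive ones — at least 9 crossings.
The safety rule pushes this higher. Following every safe sequence of crossings, the most of the 9 that can be at the east ledge as the rope basket arrives there on crossing 9 is 8 — never all 9.
So the move cannot be finished within 9 crossings. (The shortest complete plan takes 11:)
1. Guide goes to the east ledge with the archer and the dwarf.  [the west ledge: the bard, the cleric, the elf, the goblin, the mage, the orc, the rogue | the east ledge: the archer, the dwarf]
2. Guide goes back to the west ledge alone.  [the west ledge: the bard, the cleric, the elf, the goblin, the mage, the orc, the rogue | the east ledge: the archer, the dwarf]
3. Guide goes to the east ledge with the mage.  [the west ledge: the bard, the cleric, the elf, the goblin, the orc, the rogue | the east ledge: the archer, the dwarf, the mage]
4. Guide goes back to the west ledge alone.  [the west ledge: the bard, the cleric, the elf, the goblin, the orc, the rogue | the east ledge: the archer, the dwarf, the mage]
5. Guide goes to the east ledge with the goblin and the orc.  [the west ledge: the bard, the cleric, the elf, the rogue | the east ledge: the archer, the dwarf, the goblin, the mage, the orc]
6. Guide goes back to the west ledge with the archer and the dwarf.  [the west ledge: the archer, the bard, the cleric, the dwarf, the elf, the rogue | the east ledge: the goblin, the mage, the orc]
7. Guide goes to the east ledge with the cleric and the rogue.  [the west ledge: the archer, the bard, the dwarf, the elf | the east ledge: the cleric, the goblin, the mage, the orc, the rogue]
8. Guide goes back to the west ledge alone.  [the west ledge: the archer, the bard, the dwarf, the elf | the east ledge: the cleric, the goblin, the mage, the orc, the rogue]
9. Guide goes to the east ledge with the bard and the elf.  [the west ledge: the archer, the dwarf | the east ledge: the bard, the cleric, the elf, the goblin, the mage, the orc, the rogue]
10. Guide goes back to the west ledge alone.  [the west ledge: the archer, the dwarf | the east ledge: the bard, the cleric, the elf, the goblin, the mage, the orc, the rogue]
11. Guide goes to the east ledge with the archer and the dwarf.  [the west ledge: — | the east ledge: the archer, the bard, the cleric, the dwarf, the elf, the goblin, the mage, the orc, the rogue]

No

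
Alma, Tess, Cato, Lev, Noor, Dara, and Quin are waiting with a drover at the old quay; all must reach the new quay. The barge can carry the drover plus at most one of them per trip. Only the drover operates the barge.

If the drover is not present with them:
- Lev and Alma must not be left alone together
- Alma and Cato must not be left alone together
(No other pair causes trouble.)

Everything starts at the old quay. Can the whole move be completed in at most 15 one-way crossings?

Yes

Yes — this plan uses 15 crossings (≤ 15):
1. Drover goes to the new quay with Alma.
2. Drover goes back to the old quay alone.
3. Drover goes to the new quay with Tess.
4. Drover goes back to the old quay alone.
5. Drover goes to the new quay with Cato.
6. Drover goes back to the old quay with Alma.
7. Drover goes to the new quay with Lev.
8. Drover goes back to the old quay alone.
9. Drover goes to the new quay with Noor.
10. Drover goes back to the old quay alone.
11. Drover goes to the new quay with Dara.
12. Drover goes back to the old quay alone.
13. Drover goes to the new quay with Quin.
14. Drover goes back to the old quay alone.
15. Drover goes to the new quay with Alma.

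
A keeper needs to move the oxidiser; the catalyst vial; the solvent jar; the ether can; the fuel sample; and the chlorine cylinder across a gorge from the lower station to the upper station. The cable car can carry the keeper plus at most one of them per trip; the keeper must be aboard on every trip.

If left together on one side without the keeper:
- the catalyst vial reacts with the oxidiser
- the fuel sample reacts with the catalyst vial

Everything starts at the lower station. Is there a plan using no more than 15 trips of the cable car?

Yes — this plan uses 13 crossings (≤ 15):
1. Keeper goes to the upper station with the catalyst vial.  [the lower station: the chlorine cylinder, the ether can, the fuel sample, the oxidiser, the solvent jar | the upper station: the catalyst vial]
2. Keeper goes back to the lower station alone.  [the lower station: the chlorine cylinder, the ether can, the fuel sample, the oxidiser, the solvent jar | the upper station: the catalyst vial]
3. Keeper goes to the upper station with the oxidiser.  [the lower station: the chlorine cylinder, the ether can, the fuel sample, the solvent jar | the upper station: the catalyst vial, the oxidiser]
4. Keeper goes back to the lower station with the catalyst vial.  [the lower station: the catalyst vial, the chlorine cylinder, the ether can, the fuel sample, the solvent jar | the upper station: the oxidiser]
5. Keeper goes to the upper station with the fuel sample.  [the lower station: the catalyst vial, the chlorine cylinder, the ether can, the solvent jar | the upper station: the fuel sample, the oxidiser]
6. Keeper goes back to the lower station alone.  [the lower station: the catalyst vial, the chlorine cylinder, the ether can, the solvent jar | the upper station: the fuel sample, the oxidiser]
7. Keeper goes to the upper station with the solvent jar.  [the lower station: the catalyst vial, the chlorine cylinder, the ether can | the upper station: the fuel sample, the oxidiser, the solvent jar]
8. Keeper goes back to the lower station alone.  [the lower station: the catalyst vial, the chlorine cylinder, the ether can | the upper station: the fuel sample, the oxidiser, the solvent jar]
9. Keeper goes to the upper station with the ether can.  [the lower station: the catalyst vial, the chlorine cylinder | the upper station: the ether can, the fuel sample, the oxidiser, the solvent jar]
10. Keeper goes back to the lower station alone.  [the lower station: the catalyst vial, the chlorine cylinder | the upper station: the ether can, the fuel sample, the oxidiser, the solvent jar]
11. Keeper goes to the upper station with the chlorine cylinder.  [the lower station: the catalyst vial | the upper station: the chlorine cylinder, the ether can, the fuel sample, the oxidiser, the solvent jar]
12. Keeper goes back to the lower station alone.  [the lower station: the catalyst vial | the upper station: the chlorine cylinder, the ether can, the fuel sample, the oxidiser, the solvent jar]
13. Keeper goes to the upper station with the catalyst vial.  [the lower station: — | the upper station: the catalyst vial, the chlorine cylinder, the ether can, the fuel sample, the oxidiser, the solvent jar]

Yes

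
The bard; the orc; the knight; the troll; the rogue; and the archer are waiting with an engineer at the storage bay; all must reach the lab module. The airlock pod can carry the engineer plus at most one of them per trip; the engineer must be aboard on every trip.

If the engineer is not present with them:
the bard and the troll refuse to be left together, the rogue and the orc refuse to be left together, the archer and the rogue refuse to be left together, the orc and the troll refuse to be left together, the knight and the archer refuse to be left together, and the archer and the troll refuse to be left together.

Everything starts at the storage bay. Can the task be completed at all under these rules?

Whatever the first load, the items left behind include a forbidden pair without the engineer. No opening move is safe, so no plan exists.

No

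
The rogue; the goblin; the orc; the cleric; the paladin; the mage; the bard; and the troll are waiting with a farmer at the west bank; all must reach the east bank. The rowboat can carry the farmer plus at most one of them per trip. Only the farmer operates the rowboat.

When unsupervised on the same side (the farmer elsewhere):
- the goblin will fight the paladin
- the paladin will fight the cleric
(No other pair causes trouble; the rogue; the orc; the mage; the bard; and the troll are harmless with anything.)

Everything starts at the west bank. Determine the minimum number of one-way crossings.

17

Counting alone: the farmer can take at most 1 across per trip to the east bank, so moving all 8 needs at least 8 loaded trips out, with a return between consecutive ones — at least 15 crossings.
The safety rule pushes this higher. Following every safe sequence of crossings, the most of the 8 that can be at the east bank as the rowboat arrives there on crossing 15 is 7 — never all 8.
So no plan with fewer than 17 crossings exists, and this one achieves 17:
1. Farmer goes to the east bank with the paladin.
2. Farmer goes back to the west bank alone.
3. Farmer goes to the east bank with the rogue.
4. Farmer goes back to the west bank alone.
5. Farmer goes to the east bank with the goblin.
6. Farmer goes back to the west bank with the paladin.
7. Farmer goes to the east bank with the cleric.
8. Farmer goes back to the west bank alone.
9. Farmer goes to the east bank with the orc.
10. Farmer goes back to the west bank alone.
11. Farmer goes to the east bank with the mage.
12. Farmer goes back to the west bank alone.
13. Farmer goes to the east bank with the bard.
14. Farmer goes back to the west bank alone.
15. Farmer goes to the east bank with the troll.
16. Farmer goes back to the west bank alone.
17. Farmer goes to the east bank with the paladin.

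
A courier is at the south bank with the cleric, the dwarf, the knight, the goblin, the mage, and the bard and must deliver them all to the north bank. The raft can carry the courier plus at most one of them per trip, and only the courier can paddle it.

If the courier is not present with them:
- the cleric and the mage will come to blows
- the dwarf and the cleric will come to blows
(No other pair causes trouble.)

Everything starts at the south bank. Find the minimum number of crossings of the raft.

Counting alone: the courier can take at most 1 across per trip to the north bank, so moving all 6 needs at least 6 loaded trips out, with a return between consecutive ones — at least 11 crossings.
The safety rule pushes this higher. Following every safe sequence of crossings, the most of the 6 that can be at the north bank as the raft arrives there on crossing 11 is 5 — never all 6.
So no plan with fewer than 13 crossings exists, and this one achieves 13:
1. Courier goes to the north bank with the cleric.
2. Courier goes back to the south bank alone.
3. Courier goes to the north bank with the dwarf.
4. Courier goes back to the south bank with the cleric.
5. Courier goes to the north bank with the mage.
6. Courier goes back to the south bank alone.
7. Courier goes to the north bank with the knight.
8. Courier goes back to the south bank alone.
9. Courier goes to the north bank with the goblin.
10. Courier goes back to the south bank alone.
11. Courier goes to the north bank with the bard.
12. Courier goes back to the south bank alone.
13. Courier goes to the north bank with the cleric.

13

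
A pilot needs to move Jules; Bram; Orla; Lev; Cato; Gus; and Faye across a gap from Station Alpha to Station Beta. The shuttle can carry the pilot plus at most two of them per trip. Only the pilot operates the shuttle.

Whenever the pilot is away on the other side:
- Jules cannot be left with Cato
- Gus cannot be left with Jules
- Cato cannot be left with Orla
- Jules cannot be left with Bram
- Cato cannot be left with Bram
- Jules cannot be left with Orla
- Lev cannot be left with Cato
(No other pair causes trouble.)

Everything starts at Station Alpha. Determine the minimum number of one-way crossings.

Counting alone: the pilot can take at most 2 across per trip to Station Beta, so moving all 7 needs at least 4 loaded trips out, with a return between consecutive ones — at least 7 crossings.
The safety rule pushes this higher. Following every safe sequence of crossings, the most of the 7 that can be at Station Beta as the shuttle arrives there on crossings 7, 9 is 5, 6 respectively — never all 7.
So no plan with fewer than 11 crossings exists, and this one achieves 11:
1. Pilot goes to Station Beta with Cato and Jules.  [Station Alpha: Bram, Faye, Gus, Lev, Orla | Station Beta: Cato, Jules]
2. Pilot goes back to Station Alpha with Jules.  [Station Alpha: Bram, Faye, Gus, Jules, Lev, Orla | Station Beta: Cato]
3. Pilot goes to Station Beta with Jules and Lev.  [Station Alpha: Bram, Faye, Gus, Orla | Station Beta: Cato, Jules, Lev]
4. Pilot goes back to Station Alpha with Cato.  [Station Alpha: Bram, Cato, Faye, Gus, Orla | Station Beta: Jules, Lev]
5. Pilot goes to Station Beta with Bram and Orla.  [Station Alpha: Cato, Faye, Gus | Station Beta: Bram, Jules, Lev, Orla]
6. Pilot goes back to Station Alpha with Jules.  [Station Alpha: Cato, Faye, Gus, Jules | Station Beta: Bram, Lev, Orla]
7. Pilot goes to Station Beta with Gus and Jules.  [Station Alpha: Cato, Faye | Station Beta: Bram, Gus, Jules, Lev, Orla]
8. Pilot goes back to Station Alpha with Jules.  [Station Alpha: Cato, Faye, Jules | Station Beta: Bram, Gus, Lev, Orla]
9. Pilot goes to Station Beta with Faye and Jules.  [Station Alpha: Cato | Station Beta: Bram, Faye, Gus, Jules, Lev, Orla]
10. Pilot goes back to Station Alpha with Jules.  [Station Alpha: Cato, Jules | Station Beta: Bram, Faye, Gus, Lev, Orla]
11. Pilot goes to Station Beta with Cato and Jules.  [Station Alpha: — | Station Beta: Bram, Cato, Faye, Gus, Jules, Lev, Orla]

11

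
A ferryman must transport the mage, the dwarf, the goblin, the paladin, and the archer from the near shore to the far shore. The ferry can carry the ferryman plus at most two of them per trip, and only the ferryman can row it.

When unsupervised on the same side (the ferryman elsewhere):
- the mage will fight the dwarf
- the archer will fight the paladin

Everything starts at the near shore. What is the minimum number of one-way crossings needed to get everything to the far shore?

5

Counting alone: the ferryman can take at most 2 across per trip to the far shore, so moving all 5 needs at least 3 loaded trips out, with a return between consecutive ones — at least 5 crossings.
The plan below uses exactly 5 crossings, so it is optimal:
1. Ferryman goes to the far shore with the mage and the paladin.
2. Ferryman goes back to the near shore alone.
3. Ferryman goes to the far shore with the goblin.
4. Ferryman goes back to the near shore alone.
5. Ferryman goes to the far shore with the archer and the dwarf.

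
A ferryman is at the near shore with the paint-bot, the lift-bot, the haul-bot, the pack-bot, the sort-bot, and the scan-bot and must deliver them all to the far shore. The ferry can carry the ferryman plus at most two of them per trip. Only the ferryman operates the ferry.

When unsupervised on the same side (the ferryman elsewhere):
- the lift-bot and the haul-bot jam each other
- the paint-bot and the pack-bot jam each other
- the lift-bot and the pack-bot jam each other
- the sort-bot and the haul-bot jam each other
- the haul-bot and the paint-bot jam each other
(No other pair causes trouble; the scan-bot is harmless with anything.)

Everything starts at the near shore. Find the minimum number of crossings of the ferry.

Counting alone: the ferryman can take at most 2 across per trip to the far shore, so moving all 6 needs at least 3 loaded trips out, with a return between consecutive ones — at least 5 crossings.
The safety rule pushes this higher. Following every safe sequence of crossings, the most of the 6 that can be at the far shore as the ferry arrives there on crossing 5 is 5 — never all 6.
So no plan with fewer than 7 crossings exists, and this one achieves 7:
1. Ferryman goes to the far shore with the haul-bot and the pack-bot.  [the near shore: the lift-bot, the paint-bot, the scan-bot, the sort-bot | the far shore: the haul-bot, the pack-bot]
2. Ferryman goes back to the near shore alone.  [the near shore: the lift-bot, the paint-bot, the scan-bot, the sort-bot | the far shore: the haul-bot, the pack-bot]
3. Ferryman goes to the far shore with the lift-bot and the paint-bot.  [the near shore: the scan-bot, the sort-bot | the far shore: the haul-bot, the lift-bot, the pack-bot, the paint-bot]
4. Ferryman goes back to the near shore with the haul-bot and the pack-bot.  [the near shore: the haul-bot, the pack-bot, the scan-bot, the sort-bot | the far shore: the lift-bot, the paint-bot]
5. Ferryman goes to the far shore with the scan-bot and the sort-bot.  [the near shore: the haul-bot, the pack-bot | the far shore: the lift-bot, the paint-bot, the scan-bot, the sort-bot]
6. Ferryman goes back to the near shore alone.  [the near shore: the haul-bot, the pack-bot | the far shore: the lift-bot, the paint-bot, the scan-bot, the sort-bot]
7. Ferryman goes to the far shore with the haul-bot and the pack-bot.  [the near shore: — | the far shore: the haul-bot, the lift-bot, the pack-bot, the paint-bot, the scan-bot, the sort-bot]

7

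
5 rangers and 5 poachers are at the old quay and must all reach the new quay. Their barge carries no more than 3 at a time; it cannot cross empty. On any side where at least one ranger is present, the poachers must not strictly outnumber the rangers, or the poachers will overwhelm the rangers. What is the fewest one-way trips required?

Counting alone: each trip to the new quay takes at most 3 across and each return brings at least 1 back, so after t trips out (and t−1 returns) at most 3t − (t−1) of the 10 are across; that first reaches 10 at t = 5, so at least 9 crossings are needed.
The safety rule pushes this higher. Following every safe sequence of crossings, the most of the 10 that can be at the new quay as the barge arrives there on crossing 9 is 9 — never all 10.
So no plan with fewer than 11 crossings exists, and this one achieves 11:
1. 2 poachers → the new quay.  (the old quay: 5R 3P; the new quay: 0R 2P)
2. 1 poacher ← the old quay.  (the old quay: 5R 4P; the new quay: 0R 1P)
3. 3 poachers → the new quay.  (the old quay: 5R 1P; the new quay: 0R 4P)
4. 1 poacher ← the old quay.  (the old quay: 5R 2P; the new quay: 0R 3P)
5. 3 rangers → the new quay.  (the old quay: 2R 2P; the new quay: 3R 3P)
6. 1 ranger and 1 poacher ← the old quay.  (the old quay: 3R 3P; the new quay: 2R 2P)
7. 3 rangers → the new quay.  (the old quay: 0R 3P; the new quay: 5R 2P)
8. 1 poacher ← the old quay.  (the old quay: 0R 4P; the new quay: 5R 1P)
9. 2 poachers → the new quay.  (the old quay: 0R 2P; the new quay: 5R 3P)
10. 1 poacher ← the old quay.  (the old quay: 0R 3P; the new quay: 5R 2P)
11. 3 poachers → the new quay.  (the old quay: 0R 0P; the new quay: 5R 5P)

11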